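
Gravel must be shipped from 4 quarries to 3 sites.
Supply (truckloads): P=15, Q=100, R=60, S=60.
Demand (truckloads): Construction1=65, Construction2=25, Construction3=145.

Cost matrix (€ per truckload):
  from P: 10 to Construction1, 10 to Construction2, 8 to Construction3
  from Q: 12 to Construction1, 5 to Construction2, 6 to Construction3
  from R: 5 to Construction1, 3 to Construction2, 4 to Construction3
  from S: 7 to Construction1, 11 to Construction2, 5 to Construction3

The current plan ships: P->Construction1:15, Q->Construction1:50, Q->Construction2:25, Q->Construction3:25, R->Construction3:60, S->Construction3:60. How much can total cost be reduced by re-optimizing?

260

Current plan cost = 15·10 + 50·12 + 25·5 + 25·6 + 60·4 + 60·5 = €1565.
Optimal plan:
  P to Construction3: 15 × €8 = €120
  Q to Construction2: 25 × €5 = €125
  Q to Construction3: 75 × €6 = €450
  R to Construction1: 60 × €5 = €300
  S to Construction1: 5 × €7 = €35
  S to Construction3: 55 × €5 = €275
Optimal cost = €1305.
Saving = 1565 − 1305 = €260.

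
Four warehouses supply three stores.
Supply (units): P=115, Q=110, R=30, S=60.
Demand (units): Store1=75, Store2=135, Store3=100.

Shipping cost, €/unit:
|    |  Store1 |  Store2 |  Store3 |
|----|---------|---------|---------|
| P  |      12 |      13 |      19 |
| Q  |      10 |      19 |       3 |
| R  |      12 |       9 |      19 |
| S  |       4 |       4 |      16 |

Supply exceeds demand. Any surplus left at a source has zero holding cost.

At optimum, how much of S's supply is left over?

0

Minimum-cost shipments:
  P–Store1: 65 units
  P–Store2: 45 units
  Q–Store1: 10 units
  Q–Store3: 100 units
  R–Store2: 30 units
  S–Store2: 60 units
Total cost = €2275.
S ships 60 of its 60, leaving 0.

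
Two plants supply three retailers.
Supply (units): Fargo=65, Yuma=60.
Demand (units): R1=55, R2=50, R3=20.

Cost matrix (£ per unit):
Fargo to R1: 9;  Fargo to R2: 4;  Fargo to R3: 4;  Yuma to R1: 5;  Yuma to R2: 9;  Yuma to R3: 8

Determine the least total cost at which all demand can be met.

A cheapest plan:
  Fargo->R2: 50 × £4 = £200
  Fargo->R3: 15 × £4 = £60
  Yuma->R1: 55 × £5 = £275
  Yuma->R3: 5 × £8 = £40
Total = 200 + 60 + 275 + 40 = £575.
(Supply check: Fargo ships 65; Yuma ships 60.)

575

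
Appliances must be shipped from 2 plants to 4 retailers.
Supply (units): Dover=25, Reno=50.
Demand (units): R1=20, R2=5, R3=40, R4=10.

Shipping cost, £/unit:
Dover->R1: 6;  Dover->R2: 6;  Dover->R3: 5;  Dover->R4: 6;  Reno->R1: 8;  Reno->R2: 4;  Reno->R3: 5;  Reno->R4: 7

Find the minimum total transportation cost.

A cheapest plan:
  Dover->R1: 20 units
  Dover->R4: 5 units
  Reno->R2: 5 units
  Reno->R3: 40 units
  Reno->R4: 5 units
Total cost = £405.

405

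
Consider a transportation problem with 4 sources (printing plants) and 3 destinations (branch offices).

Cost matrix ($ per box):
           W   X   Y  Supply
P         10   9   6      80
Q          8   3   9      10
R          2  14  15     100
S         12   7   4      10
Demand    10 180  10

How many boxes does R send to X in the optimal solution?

90

Solving gives:
  P to X: 80 × $9 = $720
  Q to X: 10 × $3 = $30
  R to W: 10 × $2 = $20
  R to X: 90 × $14 = $1260
  S to Y: 10 × $4 = $40
Total cost = $2070.
So R→X carries 90 boxes.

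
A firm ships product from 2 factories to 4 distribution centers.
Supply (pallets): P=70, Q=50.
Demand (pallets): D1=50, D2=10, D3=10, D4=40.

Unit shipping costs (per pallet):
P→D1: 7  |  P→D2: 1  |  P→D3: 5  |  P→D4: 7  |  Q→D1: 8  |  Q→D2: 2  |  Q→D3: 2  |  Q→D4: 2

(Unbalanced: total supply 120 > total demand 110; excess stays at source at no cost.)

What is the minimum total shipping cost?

Optimal allocation:
  P–D1: 50 × 7 = 350
  P–D2: 10 × 1 = 10
  Q–D3: 10 × 2 = 20
  Q–D4: 40 × 2 = 80
Total = 350 + 10 + 20 + 80 = 460.

460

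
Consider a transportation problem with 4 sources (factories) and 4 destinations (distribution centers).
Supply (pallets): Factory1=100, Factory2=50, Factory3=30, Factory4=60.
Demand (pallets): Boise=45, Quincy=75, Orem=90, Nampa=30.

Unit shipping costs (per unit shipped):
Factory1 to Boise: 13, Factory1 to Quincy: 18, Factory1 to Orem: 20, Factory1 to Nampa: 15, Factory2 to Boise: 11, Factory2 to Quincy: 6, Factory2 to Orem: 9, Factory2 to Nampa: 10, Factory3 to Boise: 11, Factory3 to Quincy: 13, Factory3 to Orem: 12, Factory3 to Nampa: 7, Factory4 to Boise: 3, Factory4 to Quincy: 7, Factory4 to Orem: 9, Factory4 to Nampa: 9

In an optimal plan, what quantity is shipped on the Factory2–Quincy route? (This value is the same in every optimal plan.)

Optimal shipments:
  Factory1→Boise: 45 × 13 = 585
  Factory1→Quincy: 25 × 18 = 450
  Factory1→Nampa: 30 × 15 = 450
  Factory2→Quincy: 50 × 6 = 300
  Factory3→Orem: 30 × 12 = 360
  Factory4→Orem: 60 × 9 = 540
Total cost = 2685.
So Factory2→Quincy carries 50 pallets.

50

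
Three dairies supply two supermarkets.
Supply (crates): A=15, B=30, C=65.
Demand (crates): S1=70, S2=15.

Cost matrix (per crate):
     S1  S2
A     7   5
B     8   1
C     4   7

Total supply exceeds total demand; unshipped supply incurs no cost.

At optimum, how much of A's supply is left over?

An optimal plan:
  A->S1: 5 crates
  B->S2: 15 crates
  C->S1: 65 crates
Total cost = 310.
A ships 5 of its 15, leaving 10.

10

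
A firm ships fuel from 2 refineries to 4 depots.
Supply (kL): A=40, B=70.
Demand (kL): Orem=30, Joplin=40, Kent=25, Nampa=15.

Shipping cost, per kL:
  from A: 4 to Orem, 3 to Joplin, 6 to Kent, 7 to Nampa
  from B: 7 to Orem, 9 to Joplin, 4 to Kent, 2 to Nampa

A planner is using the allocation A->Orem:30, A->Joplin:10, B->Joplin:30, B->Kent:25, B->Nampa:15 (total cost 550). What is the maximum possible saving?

Current plan cost = 30·4 + 10·3 + 30·9 + 25·4 + 15·2 = 550.
Optimal plan:
  A->Joplin: 40 × 3 = 120
  B->Orem: 30 × 7 = 210
  B->Kent: 25 × 4 = 100
  B->Nampa: 15 × 2 = 30
Optimal cost = 460.
Saving = 550 − 460 = 90.

90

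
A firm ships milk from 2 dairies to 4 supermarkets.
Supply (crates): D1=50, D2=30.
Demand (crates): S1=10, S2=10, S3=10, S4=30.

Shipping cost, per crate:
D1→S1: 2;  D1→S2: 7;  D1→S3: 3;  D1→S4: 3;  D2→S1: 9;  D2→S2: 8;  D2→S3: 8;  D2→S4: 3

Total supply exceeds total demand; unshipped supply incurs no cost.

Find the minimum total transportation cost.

An optimal shipping plan:
  D1→S1: 10 × 2 = 20
  D1→S2: 10 × 7 = 70
  D1→S3: 10 × 3 = 30
  D1→S4: 20 × 3 = 60
  D2→S4: 10 × 3 = 30
Total = 20 + 70 + 30 + 60 + 30 = 210.
(Supply check: D1 ships 50; D2 ships 10.)

210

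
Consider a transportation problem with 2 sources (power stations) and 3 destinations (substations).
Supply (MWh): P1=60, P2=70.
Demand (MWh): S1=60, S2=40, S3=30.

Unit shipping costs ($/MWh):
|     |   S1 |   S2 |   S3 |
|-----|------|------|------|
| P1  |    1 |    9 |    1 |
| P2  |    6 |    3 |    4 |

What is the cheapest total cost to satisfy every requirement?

300

One minimum-cost allocation:
  P1–S1: 60 MWh
  P2–S2: 40 MWh
  P2–S3: 30 MWh
Total cost = $300.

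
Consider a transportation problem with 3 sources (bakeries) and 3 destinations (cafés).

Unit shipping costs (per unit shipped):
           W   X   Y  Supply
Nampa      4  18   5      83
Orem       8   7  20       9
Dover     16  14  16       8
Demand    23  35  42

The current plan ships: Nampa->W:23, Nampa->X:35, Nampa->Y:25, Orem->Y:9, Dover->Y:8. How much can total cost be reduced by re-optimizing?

Current plan cost = 23·4 + 35·18 + 25·5 + 9·20 + 8·16 = 1155.
Optimal plan:
  Nampa to W: 23 × 4 = 92
  Nampa to X: 18 × 18 = 324
  Nampa to Y: 42 × 5 = 210
  Orem to X: 9 × 7 = 63
  Dover to X: 8 × 14 = 112
Optimal cost = 801.
Saving = 1155 − 801 = 354.

354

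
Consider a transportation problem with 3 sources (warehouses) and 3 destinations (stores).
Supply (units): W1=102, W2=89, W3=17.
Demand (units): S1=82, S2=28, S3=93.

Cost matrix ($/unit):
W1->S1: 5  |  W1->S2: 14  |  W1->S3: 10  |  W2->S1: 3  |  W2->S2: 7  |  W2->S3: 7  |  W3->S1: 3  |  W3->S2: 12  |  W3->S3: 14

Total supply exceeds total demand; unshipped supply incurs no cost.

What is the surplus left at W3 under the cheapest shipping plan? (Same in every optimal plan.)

An optimal plan:
  W1→S1: 65 × $5 = $325
  W1→S3: 32 × $10 = $320
  W2→S2: 28 × $7 = $196
  W2→S3: 61 × $7 = $427
  W3→S1: 17 × $3 = $51
Total cost = $1319.
W3 ships 17 of its 17, leaving 0.

0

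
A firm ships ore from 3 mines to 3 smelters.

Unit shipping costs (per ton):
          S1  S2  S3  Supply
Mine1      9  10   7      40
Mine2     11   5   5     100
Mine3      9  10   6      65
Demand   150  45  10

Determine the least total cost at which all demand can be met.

1715

A cheapest plan:
  Mine1 to S1: 40 tons
  Mine2 to S1: 45 tons
  Mine2 to S2: 45 tons
  Mine2 to S3: 10 tons
  Mine3 to S1: 65 tons
Total cost = 1715.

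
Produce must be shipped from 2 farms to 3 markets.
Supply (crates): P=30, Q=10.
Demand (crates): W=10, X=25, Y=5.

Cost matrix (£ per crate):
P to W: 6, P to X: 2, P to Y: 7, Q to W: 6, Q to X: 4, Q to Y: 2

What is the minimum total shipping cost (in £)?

One minimum-cost allocation:
  P–W: 5 × £6 = £30
  P–X: 25 × £2 = £50
  Q–W: 5 × £6 = £30
  Q–Y: 5 × £2 = £10
Total = 30 + 50 + 30 + 10 = £120.

120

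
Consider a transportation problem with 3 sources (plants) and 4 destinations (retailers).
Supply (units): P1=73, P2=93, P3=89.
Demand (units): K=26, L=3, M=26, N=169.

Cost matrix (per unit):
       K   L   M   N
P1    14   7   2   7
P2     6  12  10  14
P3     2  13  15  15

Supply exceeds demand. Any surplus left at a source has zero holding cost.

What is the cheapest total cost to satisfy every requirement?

2209

Optimal allocation:
  P1→M: 26 × 2 = 52
  P1→N: 47 × 7 = 329
  P2→L: 3 × 12 = 36
  P2→N: 90 × 14 = 1260
  P3→K: 26 × 2 = 52
  P3→N: 32 × 15 = 480
Total = 52 + 329 + 36 + 1260 + 52 + 480 = 2209.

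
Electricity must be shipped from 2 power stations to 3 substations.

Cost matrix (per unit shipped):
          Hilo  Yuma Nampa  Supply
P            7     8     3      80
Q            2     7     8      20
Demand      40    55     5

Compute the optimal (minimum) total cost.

One minimum-cost allocation:
  P->Hilo: 20 × 7 = 140
  P->Yuma: 55 × 8 = 440
  P->Nampa: 5 × 3 = 15
  Q->Hilo: 20 × 2 = 40
Total = 140 + 440 + 15 + 40 = 635.

635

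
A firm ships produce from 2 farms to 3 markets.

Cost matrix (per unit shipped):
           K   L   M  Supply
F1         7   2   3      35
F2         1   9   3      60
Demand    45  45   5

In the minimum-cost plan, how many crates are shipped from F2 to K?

45

Solving gives:
  F1–L: 35 × 2 = 70
  F2–K: 45 × 1 = 45
  F2–L: 10 × 9 = 90
  F2–M: 5 × 3 = 15
Total cost = 220.
So F2→K carries 45 crates.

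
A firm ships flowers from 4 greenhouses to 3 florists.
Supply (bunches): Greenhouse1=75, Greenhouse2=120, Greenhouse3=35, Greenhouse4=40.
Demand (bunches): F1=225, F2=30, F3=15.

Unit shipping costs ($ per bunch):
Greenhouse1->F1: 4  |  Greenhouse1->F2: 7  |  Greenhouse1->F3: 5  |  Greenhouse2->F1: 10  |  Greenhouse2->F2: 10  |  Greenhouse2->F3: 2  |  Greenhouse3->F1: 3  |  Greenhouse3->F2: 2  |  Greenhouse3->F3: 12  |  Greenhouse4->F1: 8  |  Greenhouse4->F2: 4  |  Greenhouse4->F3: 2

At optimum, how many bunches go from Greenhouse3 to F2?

0

Solving gives:
  Greenhouse1->F1: 75 × $4 = $300
  Greenhouse2->F1: 105 × $10 = $1050
  Greenhouse2->F3: 15 × $2 = $30
  Greenhouse3->F1: 35 × $3 = $105
  Greenhouse4->F1: 10 × $8 = $80
  Greenhouse4->F2: 30 × $4 = $120
Total cost = $1685.
The route Greenhouse3→F2 is not used.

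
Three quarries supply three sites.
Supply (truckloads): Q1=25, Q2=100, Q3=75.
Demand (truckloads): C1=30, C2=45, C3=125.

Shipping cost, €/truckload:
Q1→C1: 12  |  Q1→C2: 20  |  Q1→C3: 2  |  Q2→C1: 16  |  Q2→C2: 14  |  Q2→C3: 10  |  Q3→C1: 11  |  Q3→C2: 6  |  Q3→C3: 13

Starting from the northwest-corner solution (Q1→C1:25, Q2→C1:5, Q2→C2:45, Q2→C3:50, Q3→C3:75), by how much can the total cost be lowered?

Current plan cost = 25·12 + 5·16 + 45·14 + 50·10 + 75·13 = €2485.
Optimal plan:
  Q1 to C3: 25 × €2 = €50
  Q2 to C3: 100 × €10 = €1000
  Q3 to C1: 30 × €11 = €330
  Q3 to C2: 45 × €6 = €270
Optimal cost = €1650.
Saving = 2485 − 1650 = €835.

835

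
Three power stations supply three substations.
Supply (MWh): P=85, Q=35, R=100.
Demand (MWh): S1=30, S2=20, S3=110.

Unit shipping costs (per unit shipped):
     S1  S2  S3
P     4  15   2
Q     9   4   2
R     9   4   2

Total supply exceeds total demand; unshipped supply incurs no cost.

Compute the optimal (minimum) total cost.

One minimum-cost allocation:
  P to S1: 30 × 4 = 120
  Q to S2: 20 × 4 = 80
  Q to S3: 15 × 2 = 30
  R to S3: 95 × 2 = 190
Total = 120 + 80 + 30 + 190 = 420.
(Supply check: P ships 30; Q ships 35; R ships 95.)

420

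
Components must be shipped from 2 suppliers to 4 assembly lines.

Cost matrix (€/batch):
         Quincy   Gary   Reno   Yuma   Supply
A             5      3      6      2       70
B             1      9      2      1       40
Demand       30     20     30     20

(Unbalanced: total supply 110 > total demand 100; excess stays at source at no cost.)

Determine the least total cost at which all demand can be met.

One minimum-cost allocation:
  A->Quincy: 20 × €5 = €100
  A->Gary: 20 × €3 = €60
  A->Yuma: 20 × €2 = €40
  B->Quincy: 10 × €1 = €10
  B->Reno: 30 × €2 = €60
Total = 100 + 60 + 40 + 10 + 60 = €270.
(Supply check: A ships 60; B ships 40.)

270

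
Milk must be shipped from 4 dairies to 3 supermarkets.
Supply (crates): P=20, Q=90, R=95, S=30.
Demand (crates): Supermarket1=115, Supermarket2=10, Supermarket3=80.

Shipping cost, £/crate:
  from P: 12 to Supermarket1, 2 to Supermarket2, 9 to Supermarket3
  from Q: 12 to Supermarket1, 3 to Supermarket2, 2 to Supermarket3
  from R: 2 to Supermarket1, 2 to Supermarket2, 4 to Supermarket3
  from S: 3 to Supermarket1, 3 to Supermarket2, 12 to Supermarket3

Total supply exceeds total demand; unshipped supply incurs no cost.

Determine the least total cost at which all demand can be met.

An optimal shipping plan:
  P->Supermarket2: 10 × £2 = £20
  Q->Supermarket3: 80 × £2 = £160
  R->Supermarket1: 95 × £2 = £190
  S->Supermarket1: 20 × £3 = £60
Total = 20 + 160 + 190 + 60 = £430.

430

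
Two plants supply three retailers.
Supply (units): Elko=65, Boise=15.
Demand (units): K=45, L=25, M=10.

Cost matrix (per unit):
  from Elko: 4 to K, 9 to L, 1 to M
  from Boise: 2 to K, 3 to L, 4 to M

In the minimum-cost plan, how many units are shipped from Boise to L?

The minimum-cost plan:
  Elko->K: 45 units
  Elko->L: 10 units
  Elko->M: 10 units
  Boise->L: 15 units
Total cost = 325.
So Boise→L carries 15 units.

15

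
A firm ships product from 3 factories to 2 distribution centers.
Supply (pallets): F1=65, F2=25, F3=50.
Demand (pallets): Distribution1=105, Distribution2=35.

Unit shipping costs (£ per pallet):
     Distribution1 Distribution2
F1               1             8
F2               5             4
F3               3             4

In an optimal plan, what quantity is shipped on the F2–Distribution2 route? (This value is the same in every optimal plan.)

25

Optimal shipments:
  F1–Distribution1: 65 × £1 = £65
  F2–Distribution2: 25 × £4 = £100
  F3–Distribution1: 40 × £3 = £120
  F3–Distribution2: 10 × £4 = £40
Total cost = £325.
So F2→Distribution2 carries 25 pallets.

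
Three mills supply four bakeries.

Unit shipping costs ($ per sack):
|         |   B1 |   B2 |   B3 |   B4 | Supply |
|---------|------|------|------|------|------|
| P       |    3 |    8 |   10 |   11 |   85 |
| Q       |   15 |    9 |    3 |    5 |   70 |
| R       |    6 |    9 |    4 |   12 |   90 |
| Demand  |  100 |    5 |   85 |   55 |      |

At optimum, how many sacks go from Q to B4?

55

Solving gives:
  P->B1: 85 × $3 = $255
  Q->B3: 15 × $3 = $45
  Q->B4: 55 × $5 = $275
  R->B1: 15 × $6 = $90
  R->B2: 5 × $9 = $45
  R->B3: 70 × $4 = $280
Total cost = $990.
So Q→B4 carries 55 sacks.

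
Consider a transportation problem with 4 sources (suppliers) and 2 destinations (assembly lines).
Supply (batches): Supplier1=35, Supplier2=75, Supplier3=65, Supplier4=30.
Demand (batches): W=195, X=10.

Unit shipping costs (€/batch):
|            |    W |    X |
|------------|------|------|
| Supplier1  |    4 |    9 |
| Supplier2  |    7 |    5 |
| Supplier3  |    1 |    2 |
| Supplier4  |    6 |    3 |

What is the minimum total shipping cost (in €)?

880

A cheapest plan:
  Supplier1→W: 35 × €4 = €140
  Supplier2→W: 75 × €7 = €525
  Supplier3→W: 65 × €1 = €65
  Supplier4→W: 20 × €6 = €120
  Supplier4→X: 10 × €3 = €30
Total = 140 + 525 + 65 + 120 + 30 = €880.
(Supply check: Supplier1 ships 35; Supplier2 ships 75; Supplier3 ships 65; Supplier4 ships 30.)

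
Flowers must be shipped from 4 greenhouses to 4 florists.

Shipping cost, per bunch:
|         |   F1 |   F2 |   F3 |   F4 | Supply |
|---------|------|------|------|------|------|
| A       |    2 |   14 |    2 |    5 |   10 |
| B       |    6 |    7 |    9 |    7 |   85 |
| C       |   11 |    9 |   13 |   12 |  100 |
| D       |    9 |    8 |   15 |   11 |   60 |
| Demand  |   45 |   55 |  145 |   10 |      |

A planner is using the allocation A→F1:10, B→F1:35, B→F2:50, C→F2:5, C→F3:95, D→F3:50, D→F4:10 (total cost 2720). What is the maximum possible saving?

Current plan cost = 10·2 + 35·6 + 50·7 + 5·9 + 95·13 + 50·15 + 10·11 = 2720.
Optimal plan:
  A to F3: 10 bunches
  B to F1: 40 bunches
  B to F3: 35 bunches
  B to F4: 10 bunches
  C to F3: 100 bunches
  D to F1: 5 bunches
  D to F2: 55 bunches
Optimal cost = 2430.
Saving = 2720 − 2430 = 290.

290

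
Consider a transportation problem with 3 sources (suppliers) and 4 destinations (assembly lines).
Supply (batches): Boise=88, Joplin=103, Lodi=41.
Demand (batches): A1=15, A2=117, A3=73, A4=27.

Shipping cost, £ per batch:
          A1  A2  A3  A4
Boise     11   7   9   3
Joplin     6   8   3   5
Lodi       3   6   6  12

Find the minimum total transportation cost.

1168

One minimum-cost allocation:
  Boise–A2: 61 × £7 = £427
  Boise–A4: 27 × £3 = £81
  Joplin–A2: 30 × £8 = £240
  Joplin–A3: 73 × £3 = £219
  Lodi–A1: 15 × £3 = £45
  Lodi–A2: 26 × £6 = £156
Total = 427 + 81 + 240 + 219 + 45 + 156 = £1168.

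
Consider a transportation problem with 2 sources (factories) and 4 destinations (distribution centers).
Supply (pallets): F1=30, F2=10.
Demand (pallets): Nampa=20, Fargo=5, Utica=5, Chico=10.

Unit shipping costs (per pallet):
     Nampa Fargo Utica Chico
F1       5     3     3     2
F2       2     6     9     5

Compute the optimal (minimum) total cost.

Optimal allocation:
  F1→Nampa: 10 pallets
  F1→Fargo: 5 pallets
  F1→Utica: 5 pallets
  F1→Chico: 10 pallets
  F2→Nampa: 10 pallets
Total cost = 120.

120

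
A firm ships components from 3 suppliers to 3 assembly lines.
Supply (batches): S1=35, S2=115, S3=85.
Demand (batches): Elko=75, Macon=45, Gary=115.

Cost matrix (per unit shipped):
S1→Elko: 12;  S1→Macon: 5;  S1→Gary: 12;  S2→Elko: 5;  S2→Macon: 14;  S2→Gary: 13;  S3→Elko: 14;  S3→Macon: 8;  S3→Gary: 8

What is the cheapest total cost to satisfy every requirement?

1750

A cheapest plan:
  S1–Macon: 35 × 5 = 175
  S2–Elko: 75 × 5 = 375
  S2–Gary: 40 × 13 = 520
  S3–Macon: 10 × 8 = 80
  S3–Gary: 75 × 8 = 600
Total = 175 + 375 + 520 + 80 + 600 = 1750.
(Supply check: S1 ships 35; S2 ships 115; S3 ships 85.)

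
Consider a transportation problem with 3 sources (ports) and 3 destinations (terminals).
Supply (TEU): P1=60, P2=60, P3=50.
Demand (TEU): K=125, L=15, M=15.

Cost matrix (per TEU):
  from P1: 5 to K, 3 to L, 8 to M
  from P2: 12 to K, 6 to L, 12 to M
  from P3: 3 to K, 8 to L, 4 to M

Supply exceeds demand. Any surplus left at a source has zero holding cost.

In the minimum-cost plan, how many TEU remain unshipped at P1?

0

An optimal plan:
  P1 to K: 60 × 5 = 300
  P2 to K: 15 × 12 = 180
  P2 to L: 15 × 6 = 90
  P2 to M: 15 × 12 = 180
  P3 to K: 50 × 3 = 150
Total cost = 900.
P1 ships 60 of its 60, leaving 0.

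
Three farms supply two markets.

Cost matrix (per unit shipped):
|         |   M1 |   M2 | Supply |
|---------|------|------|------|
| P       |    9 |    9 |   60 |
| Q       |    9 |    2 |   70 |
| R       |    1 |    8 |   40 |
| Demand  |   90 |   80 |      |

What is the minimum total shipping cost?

An optimal shipping plan:
  P to M1: 50 × 9 = 450
  P to M2: 10 × 9 = 90
  Q to M2: 70 × 2 = 140
  R to M1: 40 × 1 = 40
Total = 450 + 90 + 140 + 40 = 720.
(Supply check: P ships 60; Q ships 70; R ships 40.)

720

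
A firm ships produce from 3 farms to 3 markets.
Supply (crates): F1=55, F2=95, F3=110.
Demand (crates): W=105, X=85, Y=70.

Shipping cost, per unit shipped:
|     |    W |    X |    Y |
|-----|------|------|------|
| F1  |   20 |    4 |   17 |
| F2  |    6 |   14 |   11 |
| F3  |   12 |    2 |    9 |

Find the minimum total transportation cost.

Optimal allocation:
  F1->X: 55 × 4 = 220
  F2->W: 95 × 6 = 570
  F3->W: 10 × 12 = 120
  F3->X: 30 × 2 = 60
  F3->Y: 70 × 9 = 630
Total = 220 + 570 + 120 + 60 + 630 = 1600.

1600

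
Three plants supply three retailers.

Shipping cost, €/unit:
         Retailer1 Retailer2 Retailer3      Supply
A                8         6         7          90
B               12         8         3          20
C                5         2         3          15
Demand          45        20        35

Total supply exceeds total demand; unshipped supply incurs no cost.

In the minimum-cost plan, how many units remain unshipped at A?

Minimum-cost shipments:
  A→Retailer1: 45 × €8 = €360
  A→Retailer2: 20 × €6 = €120
  B→Retailer3: 20 × €3 = €60
  C→Retailer3: 15 × €3 = €45
Total cost = €585.
A ships 65 of its 90, leaving 25.

25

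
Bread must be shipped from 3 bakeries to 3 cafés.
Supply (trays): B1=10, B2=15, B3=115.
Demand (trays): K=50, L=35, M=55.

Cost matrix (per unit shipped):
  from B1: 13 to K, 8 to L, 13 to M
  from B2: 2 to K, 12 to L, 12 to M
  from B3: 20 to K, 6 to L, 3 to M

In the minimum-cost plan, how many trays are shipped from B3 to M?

The minimum-cost plan:
  B1->K: 10 × 13 = 130
  B2->K: 15 × 2 = 30
  B3->K: 25 × 20 = 500
  B3->L: 35 × 6 = 210
  B3->M: 55 × 3 = 165
Total cost = 1035.
So B3→M carries 55 trays.

55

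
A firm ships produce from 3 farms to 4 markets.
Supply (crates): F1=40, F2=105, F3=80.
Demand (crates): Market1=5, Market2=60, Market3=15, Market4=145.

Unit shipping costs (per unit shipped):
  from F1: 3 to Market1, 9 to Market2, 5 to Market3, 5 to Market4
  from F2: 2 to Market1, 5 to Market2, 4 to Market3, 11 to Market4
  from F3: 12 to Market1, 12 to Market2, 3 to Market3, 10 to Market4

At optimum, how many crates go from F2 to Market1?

5

The minimum-cost plan:
  F1->Market4: 40 × 5 = 200
  F2->Market1: 5 × 2 = 10
  F2->Market2: 60 × 5 = 300
  F2->Market4: 40 × 11 = 440
  F3->Market3: 15 × 3 = 45
  F3->Market4: 65 × 10 = 650
Total cost = 1645.
So F2→Market1 carries 5 crates.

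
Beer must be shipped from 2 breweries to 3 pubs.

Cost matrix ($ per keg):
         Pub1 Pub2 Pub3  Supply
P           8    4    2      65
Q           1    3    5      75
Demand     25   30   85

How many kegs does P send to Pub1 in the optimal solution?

Solving gives:
  P→Pub3: 65 × $2 = $130
  Q→Pub1: 25 × $1 = $25
  Q→Pub2: 30 × $3 = $90
  Q→Pub3: 20 × $5 = $100
Total cost = $345.
The route P→Pub1 is not used.

0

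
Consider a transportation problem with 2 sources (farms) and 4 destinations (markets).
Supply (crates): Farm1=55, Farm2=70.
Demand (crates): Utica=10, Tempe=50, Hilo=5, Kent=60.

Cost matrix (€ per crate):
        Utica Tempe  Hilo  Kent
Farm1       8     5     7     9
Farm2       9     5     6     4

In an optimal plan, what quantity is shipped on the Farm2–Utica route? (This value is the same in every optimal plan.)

0

The minimum-cost plan:
  Farm1–Utica: 10 × €8 = €80
  Farm1–Tempe: 45 × €5 = €225
  Farm2–Tempe: 5 × €5 = €25
  Farm2–Hilo: 5 × €6 = €30
  Farm2–Kent: 60 × €4 = €240
Total cost = €600.
The route Farm2→Utica is not used.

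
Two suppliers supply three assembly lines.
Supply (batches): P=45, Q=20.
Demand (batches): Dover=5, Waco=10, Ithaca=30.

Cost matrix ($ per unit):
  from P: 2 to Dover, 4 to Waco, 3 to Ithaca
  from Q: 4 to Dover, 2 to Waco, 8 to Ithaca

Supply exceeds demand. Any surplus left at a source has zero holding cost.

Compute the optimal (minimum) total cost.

Optimal allocation:
  P->Dover: 5 × $2 = $10
  P->Ithaca: 30 × $3 = $90
  Q->Waco: 10 × $2 = $20
Total = 10 + 90 + 20 = $120.

120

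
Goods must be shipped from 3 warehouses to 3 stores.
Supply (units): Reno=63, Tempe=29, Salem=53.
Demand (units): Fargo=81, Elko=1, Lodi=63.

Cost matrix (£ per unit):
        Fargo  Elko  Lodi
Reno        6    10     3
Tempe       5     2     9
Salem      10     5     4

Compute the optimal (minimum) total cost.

702

A cheapest plan:
  Reno→Fargo: 53 units
  Reno→Lodi: 10 units
  Tempe→Fargo: 28 units
  Tempe→Elko: 1 units
  Salem→Lodi: 53 units
Total cost = £702.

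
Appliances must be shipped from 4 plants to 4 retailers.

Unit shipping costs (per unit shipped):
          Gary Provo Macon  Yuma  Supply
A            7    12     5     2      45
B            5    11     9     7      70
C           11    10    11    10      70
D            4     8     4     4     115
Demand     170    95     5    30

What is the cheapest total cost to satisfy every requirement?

1765

A cheapest plan:
  A→Gary: 10 × 7 = 70
  A→Macon: 5 × 5 = 25
  A→Yuma: 30 × 2 = 60
  B→Gary: 70 × 5 = 350
  C→Provo: 70 × 10 = 700
  D→Gary: 90 × 4 = 360
  D→Provo: 25 × 8 = 200
Total = 70 + 25 + 60 + 350 + 700 + 360 + 200 = 1765.
(Supply check: A ships 45; B ships 70; C ships 70; D ships 115.)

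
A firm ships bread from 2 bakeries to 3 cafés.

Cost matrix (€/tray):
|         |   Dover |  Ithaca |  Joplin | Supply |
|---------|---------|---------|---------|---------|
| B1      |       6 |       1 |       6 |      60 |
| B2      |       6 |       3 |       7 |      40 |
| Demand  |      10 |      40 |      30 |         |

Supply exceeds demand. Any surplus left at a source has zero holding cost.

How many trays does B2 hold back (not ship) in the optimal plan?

An optimal plan:
  B1–Ithaca: 40 × €1 = €40
  B1–Joplin: 20 × €6 = €120
  B2–Dover: 10 × €6 = €60
  B2–Joplin: 10 × €7 = €70
Total cost = €290.
B2 ships 20 of its 40, leaving 20.

20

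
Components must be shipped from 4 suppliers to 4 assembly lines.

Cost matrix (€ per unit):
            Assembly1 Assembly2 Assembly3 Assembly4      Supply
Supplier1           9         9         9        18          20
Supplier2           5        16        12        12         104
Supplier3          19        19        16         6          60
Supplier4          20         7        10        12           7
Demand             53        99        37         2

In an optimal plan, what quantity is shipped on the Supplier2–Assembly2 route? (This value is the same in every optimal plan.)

14

Solving gives:
  Supplier1–Assembly2: 20 × €9 = €180
  Supplier2–Assembly1: 53 × €5 = €265
  Supplier2–Assembly2: 14 × €16 = €224
  Supplier2–Assembly3: 37 × €12 = €444
  Supplier3–Assembly2: 58 × €19 = €1102
  Supplier3–Assembly4: 2 × €6 = €12
  Supplier4–Assembly2: 7 × €7 = €49
Total cost = €2276.
So Supplier2→Assembly2 carries 14 batches.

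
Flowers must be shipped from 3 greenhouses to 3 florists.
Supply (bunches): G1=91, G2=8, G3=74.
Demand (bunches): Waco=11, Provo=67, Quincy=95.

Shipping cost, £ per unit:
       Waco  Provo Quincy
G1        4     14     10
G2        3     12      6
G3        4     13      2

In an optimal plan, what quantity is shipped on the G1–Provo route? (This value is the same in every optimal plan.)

The minimum-cost plan:
  G1->Waco: 11 × £4 = £44
  G1->Provo: 67 × £14 = £938
  G1->Quincy: 13 × £10 = £130
  G2->Quincy: 8 × £6 = £48
  G3->Quincy: 74 × £2 = £148
Total cost = £1308.
So G1→Provo carries 67 bunches.

67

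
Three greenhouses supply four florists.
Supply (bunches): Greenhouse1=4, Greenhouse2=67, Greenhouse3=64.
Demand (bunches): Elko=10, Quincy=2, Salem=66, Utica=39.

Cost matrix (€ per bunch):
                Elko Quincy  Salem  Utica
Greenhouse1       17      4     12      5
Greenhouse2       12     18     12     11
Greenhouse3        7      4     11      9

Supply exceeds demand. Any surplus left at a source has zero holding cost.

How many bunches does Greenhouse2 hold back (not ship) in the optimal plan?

An optimal plan:
  Greenhouse1 to Utica: 4 bunches
  Greenhouse2 to Salem: 49 bunches
  Greenhouse3 to Elko: 10 bunches
  Greenhouse3 to Quincy: 2 bunches
  Greenhouse3 to Salem: 17 bunches
  Greenhouse3 to Utica: 35 bunches
Total cost = €1188.
Greenhouse2 ships 49 of its 67, leaving 18.

18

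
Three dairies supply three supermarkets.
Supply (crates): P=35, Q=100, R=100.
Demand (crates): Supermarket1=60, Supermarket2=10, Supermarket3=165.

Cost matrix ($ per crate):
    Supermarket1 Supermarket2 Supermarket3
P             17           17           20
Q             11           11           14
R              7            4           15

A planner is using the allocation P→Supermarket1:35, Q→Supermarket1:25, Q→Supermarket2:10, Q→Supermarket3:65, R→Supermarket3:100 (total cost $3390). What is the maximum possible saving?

380

Current plan cost = 35·17 + 25·11 + 10·11 + 65·14 + 100·15 = $3390.
Optimal plan:
  P→Supermarket3: 35 × $20 = $700
  Q→Supermarket3: 100 × $14 = $1400
  R→Supermarket1: 60 × $7 = $420
  R→Supermarket2: 10 × $4 = $40
  R→Supermarket3: 30 × $15 = $450
Optimal cost = $3010.
Saving = 3390 − 3010 = $380.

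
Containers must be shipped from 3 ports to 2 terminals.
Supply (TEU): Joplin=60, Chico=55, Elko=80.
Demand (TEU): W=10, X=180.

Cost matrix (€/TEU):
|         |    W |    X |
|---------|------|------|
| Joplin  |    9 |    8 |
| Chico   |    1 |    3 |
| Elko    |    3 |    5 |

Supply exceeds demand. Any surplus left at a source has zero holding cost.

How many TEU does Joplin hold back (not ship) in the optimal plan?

5

Minimum-cost shipments:
  Joplin->X: 55 × €8 = €440
  Chico->X: 55 × €3 = €165
  Elko->W: 10 × €3 = €30
  Elko->X: 70 × €5 = €350
Total cost = €985.
Joplin ships 55 of its 60, leaving 5.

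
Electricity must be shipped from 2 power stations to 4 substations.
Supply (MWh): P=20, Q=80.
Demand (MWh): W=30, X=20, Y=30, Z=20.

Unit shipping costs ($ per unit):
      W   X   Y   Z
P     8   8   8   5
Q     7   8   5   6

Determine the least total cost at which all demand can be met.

One minimum-cost allocation:
  P–Z: 20 MWh
  Q–W: 30 MWh
  Q–X: 20 MWh
  Q–Y: 30 MWh
Total cost = $620.
(Supply check: P ships 20; Q ships 80.)

620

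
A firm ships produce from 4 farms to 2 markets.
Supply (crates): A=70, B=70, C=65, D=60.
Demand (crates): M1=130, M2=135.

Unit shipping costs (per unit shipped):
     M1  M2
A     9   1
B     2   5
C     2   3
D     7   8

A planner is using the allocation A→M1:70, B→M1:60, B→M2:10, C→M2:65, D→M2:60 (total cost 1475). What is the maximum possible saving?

650

Current plan cost = 70·9 + 60·2 + 10·5 + 65·3 + 60·8 = 1475.
Optimal plan:
  A–M2: 70 crates
  B–M1: 70 crates
  C–M1: 60 crates
  C–M2: 5 crates
  D–M2: 60 crates
Optimal cost = 825.
Saving = 1475 − 825 = 650.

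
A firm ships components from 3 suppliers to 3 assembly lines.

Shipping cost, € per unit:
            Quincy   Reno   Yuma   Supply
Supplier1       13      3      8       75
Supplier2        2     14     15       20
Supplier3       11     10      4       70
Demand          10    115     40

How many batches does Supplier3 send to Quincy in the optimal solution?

Solving gives:
  Supplier1→Reno: 75 × €3 = €225
  Supplier2→Quincy: 10 × €2 = €20
  Supplier2→Reno: 10 × €14 = €140
  Supplier3→Reno: 30 × €10 = €300
  Supplier3→Yuma: 40 × €4 = €160
Total cost = €845.
The route Supplier3→Quincy is not used.

0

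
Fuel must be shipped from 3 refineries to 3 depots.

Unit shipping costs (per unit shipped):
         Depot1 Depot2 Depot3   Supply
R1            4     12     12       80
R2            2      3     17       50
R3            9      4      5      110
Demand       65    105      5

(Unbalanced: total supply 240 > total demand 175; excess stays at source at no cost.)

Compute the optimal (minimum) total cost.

A cheapest plan:
  R1 to Depot1: 15 × 4 = 60
  R2 to Depot1: 50 × 2 = 100
  R3 to Depot2: 105 × 4 = 420
  R3 to Depot3: 5 × 5 = 25
Total = 60 + 100 + 420 + 25 = 605.

605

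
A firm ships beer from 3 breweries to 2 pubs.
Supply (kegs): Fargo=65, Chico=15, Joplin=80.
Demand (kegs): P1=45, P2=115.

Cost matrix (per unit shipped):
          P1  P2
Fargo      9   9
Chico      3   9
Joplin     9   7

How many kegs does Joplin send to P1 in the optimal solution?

The minimum-cost plan:
  Fargo→P1: 30 × 9 = 270
  Fargo→P2: 35 × 9 = 315
  Chico→P1: 15 × 3 = 45
  Joplin→P2: 80 × 7 = 560
Total cost = 1190.
The route Joplin→P1 is not used.

0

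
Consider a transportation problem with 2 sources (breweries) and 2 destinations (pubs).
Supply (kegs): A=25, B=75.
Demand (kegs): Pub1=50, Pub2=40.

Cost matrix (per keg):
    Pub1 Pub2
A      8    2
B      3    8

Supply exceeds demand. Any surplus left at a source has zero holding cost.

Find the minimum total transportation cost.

A cheapest plan:
  A→Pub2: 25 × 2 = 50
  B→Pub1: 50 × 3 = 150
  B→Pub2: 15 × 8 = 120
Total = 50 + 150 + 120 = 320.

320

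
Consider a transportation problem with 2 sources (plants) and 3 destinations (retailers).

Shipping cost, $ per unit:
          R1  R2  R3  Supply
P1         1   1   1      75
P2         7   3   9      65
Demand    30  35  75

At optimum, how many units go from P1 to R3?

Solving gives:
  P1–R3: 75 × $1 = $75
  P2–R1: 30 × $7 = $210
  P2–R2: 35 × $3 = $105
Total cost = $390.
So P1→R3 carries 75 units.

75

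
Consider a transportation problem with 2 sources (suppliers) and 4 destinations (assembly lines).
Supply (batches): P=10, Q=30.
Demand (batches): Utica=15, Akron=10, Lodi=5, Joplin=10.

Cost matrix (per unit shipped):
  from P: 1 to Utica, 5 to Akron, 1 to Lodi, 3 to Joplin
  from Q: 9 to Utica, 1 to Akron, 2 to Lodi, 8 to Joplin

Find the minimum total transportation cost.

Optimal allocation:
  P–Utica: 10 × 1 = 10
  Q–Utica: 5 × 9 = 45
  Q–Akron: 10 × 1 = 10
  Q–Lodi: 5 × 2 = 10
  Q–Joplin: 10 × 8 = 80
Total = 10 + 45 + 10 + 10 + 80 = 155.
(Supply check: P ships 10; Q ships 30.)

155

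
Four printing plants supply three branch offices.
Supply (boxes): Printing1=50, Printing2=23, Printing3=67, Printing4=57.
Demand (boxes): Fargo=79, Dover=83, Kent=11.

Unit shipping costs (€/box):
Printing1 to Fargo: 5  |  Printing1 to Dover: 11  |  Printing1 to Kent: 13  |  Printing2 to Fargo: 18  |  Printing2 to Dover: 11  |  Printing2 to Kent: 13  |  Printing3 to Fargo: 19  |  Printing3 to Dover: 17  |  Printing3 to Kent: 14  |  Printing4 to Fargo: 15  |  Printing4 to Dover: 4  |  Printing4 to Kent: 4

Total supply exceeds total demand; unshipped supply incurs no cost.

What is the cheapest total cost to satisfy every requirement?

1487

An optimal shipping plan:
  Printing1 to Fargo: 50 × €5 = €250
  Printing2 to Dover: 23 × €11 = €253
  Printing3 to Fargo: 29 × €19 = €551
  Printing3 to Dover: 3 × €17 = €51
  Printing3 to Kent: 11 × €14 = €154
  Printing4 to Dover: 57 × €4 = €228
Total = 250 + 253 + 551 + 51 + 154 + 228 = €1487.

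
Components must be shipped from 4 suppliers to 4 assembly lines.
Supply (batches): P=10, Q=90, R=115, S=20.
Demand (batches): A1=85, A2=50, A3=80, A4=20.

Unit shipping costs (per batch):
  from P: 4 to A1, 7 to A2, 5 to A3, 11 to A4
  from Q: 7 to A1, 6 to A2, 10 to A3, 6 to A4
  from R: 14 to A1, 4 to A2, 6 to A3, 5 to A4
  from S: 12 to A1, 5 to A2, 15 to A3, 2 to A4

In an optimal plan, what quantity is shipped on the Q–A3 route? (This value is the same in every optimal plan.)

0

The minimum-cost plan:
  P->A1: 10 batches
  Q->A1: 75 batches
  Q->A2: 15 batches
  R->A2: 35 batches
  R->A3: 80 batches
  S->A4: 20 batches
Total cost = 1315.
The route Q→A3 is not used.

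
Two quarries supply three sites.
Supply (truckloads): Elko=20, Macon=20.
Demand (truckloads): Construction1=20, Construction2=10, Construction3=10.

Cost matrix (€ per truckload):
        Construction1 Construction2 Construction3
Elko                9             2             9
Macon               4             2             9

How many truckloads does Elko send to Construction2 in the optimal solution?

10

The minimum-cost plan:
  Elko→Construction2: 10 × €2 = €20
  Elko→Construction3: 10 × €9 = €90
  Macon→Construction1: 20 × €4 = €80
Total cost = €190.
So Elko→Construction2 carries 10 truckloads.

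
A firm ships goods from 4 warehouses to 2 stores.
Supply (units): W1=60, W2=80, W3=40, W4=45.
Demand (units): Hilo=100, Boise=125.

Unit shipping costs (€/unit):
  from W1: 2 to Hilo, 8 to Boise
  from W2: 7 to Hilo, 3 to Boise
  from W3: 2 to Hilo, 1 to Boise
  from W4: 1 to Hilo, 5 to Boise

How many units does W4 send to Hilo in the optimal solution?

40

Optimal shipments:
  W1 to Hilo: 60 × €2 = €120
  W2 to Boise: 80 × €3 = €240
  W3 to Boise: 40 × €1 = €40
  W4 to Hilo: 40 × €1 = €40
  W4 to Boise: 5 × €5 = €25
Total cost = €465.
So W4→Hilo carries 40 units.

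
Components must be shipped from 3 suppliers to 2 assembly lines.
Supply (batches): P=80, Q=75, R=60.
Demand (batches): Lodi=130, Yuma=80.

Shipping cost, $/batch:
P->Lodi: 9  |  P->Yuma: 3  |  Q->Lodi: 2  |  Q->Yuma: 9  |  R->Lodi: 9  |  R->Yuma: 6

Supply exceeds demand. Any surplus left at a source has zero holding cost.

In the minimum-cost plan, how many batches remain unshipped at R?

An optimal plan:
  P→Yuma: 80 × $3 = $240
  Q→Lodi: 75 × $2 = $150
  R→Lodi: 55 × $9 = $495
Total cost = $885.
R ships 55 of its 60, leaving 5.

5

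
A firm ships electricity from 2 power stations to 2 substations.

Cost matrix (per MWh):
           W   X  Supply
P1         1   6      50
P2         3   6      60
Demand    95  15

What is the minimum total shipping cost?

One minimum-cost allocation:
  P1->W: 50 MWh
  P2->W: 45 MWh
  P2->X: 15 MWh
Total cost = 275.

275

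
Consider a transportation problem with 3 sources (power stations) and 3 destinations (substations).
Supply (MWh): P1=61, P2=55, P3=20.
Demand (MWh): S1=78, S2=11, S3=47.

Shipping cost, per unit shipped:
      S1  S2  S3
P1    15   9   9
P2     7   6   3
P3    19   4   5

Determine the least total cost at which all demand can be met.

An optimal shipping plan:
  P1->S1: 23 × 15 = 345
  P1->S3: 38 × 9 = 342
  P2->S1: 55 × 7 = 385
  P3->S2: 11 × 4 = 44
  P3->S3: 9 × 5 = 45
Total = 345 + 342 + 385 + 44 + 45 = 1161.

1161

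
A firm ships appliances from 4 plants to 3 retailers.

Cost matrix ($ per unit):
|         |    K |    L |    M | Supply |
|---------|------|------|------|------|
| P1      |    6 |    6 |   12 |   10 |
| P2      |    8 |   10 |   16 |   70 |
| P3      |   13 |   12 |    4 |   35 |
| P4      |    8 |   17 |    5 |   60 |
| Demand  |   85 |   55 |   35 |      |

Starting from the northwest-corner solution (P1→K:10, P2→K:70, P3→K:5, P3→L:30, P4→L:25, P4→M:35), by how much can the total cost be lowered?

Current plan cost = 10·6 + 70·8 + 5·13 + 30·12 + 25·17 + 35·5 = $1645.
Optimal plan:
  P1–L: 10 × $6 = $60
  P2–K: 25 × $8 = $200
  P2–L: 45 × $10 = $450
  P3–M: 35 × $4 = $140
  P4–K: 60 × $8 = $480
Optimal cost = $1330.
Saving = 1645 − 1330 = $315.

315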